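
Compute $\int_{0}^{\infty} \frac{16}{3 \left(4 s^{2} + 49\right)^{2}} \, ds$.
$\frac{2 \pi}{1029}$

Recall the elementary integral
$$J(a) = \int_{0}^{\infty} \frac{1}{3 \left(a^{2} + s^{2}\right)} \, ds = \frac{\pi}{6 a}.$$

Differentiating under the integral sign with respect to $a$,
$$\frac{dJ}{da} = \int_{0}^{\infty} - \frac{2 a}{3 \left(a^{2} + s^{2}\right)^{2}} \, ds = - \frac{\pi}{6 a^{2}},$$
so $\int_{0}^{\infty} \frac{1}{3 \left(a^{2} + s^{2}\right)^{2}} \, ds = \frac{\pi}{12 a^{3}}$.

Setting $a = \frac{7}{2}$:
$$I = \frac{2 \pi}{1029}.$$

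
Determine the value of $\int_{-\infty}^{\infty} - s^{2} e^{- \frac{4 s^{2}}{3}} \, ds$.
$- \frac{3 \sqrt{3} \sqrt{\pi}}{16}$

Begin with the known integral
$$J(a) = \int_{-\infty}^{\infty} - e^{- a s^{2}} \, ds = - \frac{\sqrt{\pi}}{\sqrt{a}}.$$

Differentiating under the integral sign brings down a factor of $(-s^2)$:
$$\frac{dJ}{da} = \int_{-\infty}^{\infty} s^{2} e^{- a s^{2}} \, ds = \frac{\sqrt{\pi}}{2 a^{\frac{3}{2}}}.$$

The integral on the left is $-I$, so $I = - \frac{\sqrt{\pi}}{2 a^{\frac{3}{2}}}$.

Setting $a = \frac{4}{3}$:
$$I = - \frac{3 \sqrt{3} \sqrt{\pi}}{16}.$$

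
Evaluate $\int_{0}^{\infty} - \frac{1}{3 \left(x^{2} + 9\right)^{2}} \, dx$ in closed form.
$- \frac{\pi}{324}$

Begin with the known result
$$J(a) = \int_{0}^{\infty} - \frac{1}{3 \left(a^{2} + x^{2}\right)} \, dx = - \frac{\pi}{6 a}.$$

Differentiating under the integral sign with respect to $a$,
$$\frac{dJ}{da} = \int_{0}^{\infty} \frac{2 a}{3 \left(a^{2} + x^{2}\right)^{2}} \, dx = \frac{\pi}{6 a^{2}},$$
so $\int_{0}^{\infty} - \frac{1}{3 \left(a^{2} + x^{2}\right)^{2}} \, dx = - \frac{\pi}{12 a^{3}}$.

Setting $a = 3$:
$$I = - \frac{\pi}{324}.$$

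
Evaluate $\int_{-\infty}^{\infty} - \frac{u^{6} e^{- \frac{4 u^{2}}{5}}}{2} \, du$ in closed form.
$- \frac{1875 \sqrt{5} \sqrt{\pi}}{2048}$

Begin with the known integral
$$J(a) = \int_{-\infty}^{\infty} - \frac{e^{- a u^{2}}}{2} \, du = - \frac{\sqrt{\pi}}{2 \sqrt{a}}.$$

Differentiating under the integral sign brings down a factor of $(-u^2)$:
$$\frac{dJ}{da} = \int_{-\infty}^{\infty} \frac{u^{2} e^{- a u^{2}}}{2} \, du = \frac{\sqrt{\pi}}{4 a^{\frac{3}{2}}}.$$

Repeating $3$ times in total — each differentiation brings down another $(-u^2)$ — gives
$$\frac{d^{3}J}{da^{3}} = \int_{-\infty}^{\infty} \frac{u^{6} e^{- a u^{2}}}{2} \, du = \frac{15 \sqrt{\pi}}{16 a^{\frac{7}{2}}},$$
and the integrand here is $(-1)^{3}$ times the target integrand, so $I = (-1)^{3}\,\frac{d^{3}J}{da^{3}} = - \frac{15 \sqrt{\pi}}{16 a^{\frac{7}{2}}}$.

Setting $a = \frac{4}{5}$:
$$I = - \frac{1875 \sqrt{5} \sqrt{\pi}}{2048}.$$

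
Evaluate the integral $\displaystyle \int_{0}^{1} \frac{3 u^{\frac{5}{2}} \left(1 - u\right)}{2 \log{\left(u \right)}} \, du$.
$- 3 \log{\left(3 \right)} + \frac{3 \log{\left(7 \right)}}{2}$

Introduce a parameter $a$ in the exponent: let $I(a) = \int_{0}^{1} \frac{3 \left(u^{\frac{5}{2}} - u^{a}\right)}{2 \log{\left(u \right)}} \, du$.

Since $\dfrac{\partial}{\partial a}\,u^{a} = u^{a} \ln u$, the $\ln u$ in the denominator cancels and
$$\frac{dI}{da} = \int_{0}^{1} - \frac{3}{2} u^{a} \, du = - \frac{3}{2} \left[\frac{u^{a+1}}{a+1}\right]_0^1 = - \frac{3}{2 a + 2}.$$

Integrating with respect to $a$ gives $I(a) = - \log{\left(\frac{2 \sqrt{14} \left(a + 1\right)^{\frac{3}{2}}}{49} \right)} + C$.

At $a = \frac{5}{2}$ the integrand is identically $0$, so $I(\frac{5}{2}) = 0$. The closed form gives $0$, hence $C = 0$.

Setting $a = \frac{7}{2}$:
$$I = - 3 \log{\left(3 \right)} + \frac{3 \log{\left(7 \right)}}{2}.$$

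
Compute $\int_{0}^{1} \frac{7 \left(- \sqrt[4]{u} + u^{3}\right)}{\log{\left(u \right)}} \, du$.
$- \log{\left(\frac{78125}{268435456} \right)}$

Replace the exponent $\frac{1}{4}$ by a parameter $a$: let $I(a) = \int_{0}^{1} \frac{7 \left(u^{3} - u^{a}\right)}{\log{\left(u \right)}} \, du$.

Since $\dfrac{\partial}{\partial a}\,u^{a} = u^{a} \ln u$, the $\ln u$ in the denominator cancels and
$$\frac{dI}{da} = \int_{0}^{1} -7 u^{a} \, du = -7 \left[\frac{u^{a+1}}{a+1}\right]_0^1 = - \frac{7}{a + 1}.$$

Integrating with respect to $a$ gives $I(a) = - \log{\left(\frac{\left(a + 1\right)^{7}}{16384} \right)} + C$.

At $a = 3$ the integrand is identically $0$, so $I(3) = 0$. The closed form gives $0$, hence $C = 0$.

Setting $a = \frac{1}{4}$:
$$I = - \log{\left(\frac{78125}{268435456} \right)}.$$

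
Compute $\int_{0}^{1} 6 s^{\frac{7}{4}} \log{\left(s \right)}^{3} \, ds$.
$- \frac{9216}{14641}$

Consider the simpler parametrised integral
$$J(a) = \int_{0}^{1} 6 s^{a} \, ds = \frac{6}{a + 1}.$$

Differentiating under the integral sign brings down a factor of $\ln s$:
$$\frac{dJ}{da} = \int_{0}^{1} 6 s^{a} \log{\left(s \right)} \, ds = - \frac{6}{\left(a + 1\right)^{2}}.$$

Repeating $3$ times in total — each differentiation brings down another $\ln s$ — gives
$$\frac{d^{3}J}{da^{3}} = \int_{0}^{1} 6 s^{a} \log{\left(s \right)}^{3} \, ds = - \frac{36}{\left(a + 1\right)^{4}},$$
and the integrand here is exactly the target integrand, so $I = - \frac{36}{\left(a + 1\right)^{4}}$.

Setting $a = \frac{7}{4}$:
$$I = - \frac{9216}{14641}.$$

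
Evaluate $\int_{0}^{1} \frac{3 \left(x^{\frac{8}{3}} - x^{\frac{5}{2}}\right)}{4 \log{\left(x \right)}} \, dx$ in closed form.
$\log{\left(\frac{\sqrt[4]{21} \cdot 22^{\frac{3}{4}}}{21} \right)}$

Consider the one-parameter family: let $I(a) = \int_{0}^{1} \frac{3 \left(x^{\frac{8}{3}} - x^{a}\right)}{4 \log{\left(x \right)}} \, dx$.

Since $\dfrac{\partial}{\partial a}\,x^{a} = x^{a} \ln x$, the $\ln x$ in the denominator cancels and
$$\frac{dI}{da} = \int_{0}^{1} - \frac{3}{4} x^{a} \, dx = - \frac{3}{4} \left[\frac{x^{a+1}}{a+1}\right]_0^1 = - \frac{3}{4 a + 4}.$$

Integrating with respect to $a$ gives $I(a) = - \frac{3 \log{\left(a + 1 \right)}}{4} - \frac{3 \log{\left(3 \right)}}{4} + \frac{3 \log{\left(11 \right)}}{4} + C$.

At $a = \frac{8}{3}$ the integrand is identically $0$, so $I(\frac{8}{3}) = 0$. The closed form gives $0$, hence $C = 0$.

Setting $a = \frac{5}{2}$:
$$I = \log{\left(\frac{\sqrt[4]{21} \cdot 22^{\frac{3}{4}}}{21} \right)}.$$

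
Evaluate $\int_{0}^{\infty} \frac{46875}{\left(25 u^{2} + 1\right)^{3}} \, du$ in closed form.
$\frac{28125 \pi}{16}$

Begin with the known result
$$J(a) = \int_{0}^{\infty} \frac{3}{a^{2} + u^{2}} \, du = \frac{3 \pi}{2 a}.$$

Differentiating under the integral sign with respect to $a$,
$$\frac{dJ}{da} = \int_{0}^{\infty} - \frac{6 a}{\left(a^{2} + u^{2}\right)^{2}} \, du = - \frac{3 \pi}{2 a^{2}},$$
so $\int_{0}^{\infty} \frac{3}{\left(a^{2} + u^{2}\right)^{2}} \, du = \frac{3 \pi}{4 a^{3}}$.

Repeating — each differentiation of $1/(u^2+a^2)^j$ produces $-2ja/(u^2+a^2)^{j+1}$ — and dividing through by $-2ja$ at each step yields, after $2$ differentiations in total,
$$\int_{0}^{\infty} \frac{3}{\left(a^{2} + u^{2}\right)^{3}} \, du = \frac{9 \pi}{16 a^{5}}.$$

Setting $a = \frac{1}{5}$:
$$I = \frac{28125 \pi}{16}.$$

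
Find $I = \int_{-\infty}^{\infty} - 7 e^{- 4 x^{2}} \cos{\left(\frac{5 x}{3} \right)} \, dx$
$- \frac{7 \sqrt{\pi}}{2 e^{\frac{25}{144}}}$

Let $b$ denote the cosine frequency and define $I(b) = \int_{-\infty}^{\infty} - 7 e^{- 4 x^{2}} \cos{\left(b x \right)} \, dx$.

Differentiating under the integral sign,
$$I'(b) = \int_{-\infty}^{\infty} 7 x e^{- 4 x^{2}} \sin{\left(b x \right)} \, dx.$$

Integrate $\int_{-\infty}^{\infty} x \sin(b x)\, e^{- 4 x^{2}}\, dx$ by parts with $u = \sin(b x)$ and $dv = x\, e^{- 4 x^{2}}\, dx$, giving $v = - \frac{e^{- 4 x^{2}}}{8}$. The boundary term vanishes and
$$\int_{-\infty}^{\infty} x \sin(b x)\, e^{- 4 x^{2}}\, dx = \frac{b}{8} \int_{-\infty}^{\infty} \cos(b x)\, e^{- 4 x^{2}}\, dx,$$
so $I'(b) = - \frac{b}{8}\, I(b)$.

This is a separable first-order ODE; solving with the initial condition $I(0) = \int_{-\infty}^{\infty} - 7 e^{- 4 x^{2}}\,dx = - \frac{7 \sqrt{\pi}}{2}$ gives
$$I(b) = - \frac{7 \sqrt{\pi} e^{- \frac{b^{2}}{16}}}{2}.$$

Setting $b = \frac{5}{3}$:
$$I = - \frac{7 \sqrt{\pi}}{2 e^{\frac{25}{144}}}.$$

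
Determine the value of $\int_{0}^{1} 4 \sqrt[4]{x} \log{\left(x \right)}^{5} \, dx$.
$- \frac{393216}{3125}$

Begin with the known integral
$$J(a) = \int_{0}^{1} 4 x^{a} \, dx = \frac{4}{a + 1}.$$

Differentiating under the integral sign brings down a factor of $\ln x$:
$$\frac{dJ}{da} = \int_{0}^{1} 4 x^{a} \log{\left(x \right)} \, dx = - \frac{4}{\left(a + 1\right)^{2}}.$$

Repeating $5$ times in total — each differentiation brings down another $\ln x$ — gives
$$\frac{d^{5}J}{da^{5}} = \int_{0}^{1} 4 x^{a} \log{\left(x \right)}^{5} \, dx = - \frac{480}{\left(a + 1\right)^{6}},$$
and the integrand here is exactly the target integrand, so $I = - \frac{480}{\left(a + 1\right)^{6}}$.

Setting $a = \frac{1}{4}$:
$$I = - \frac{393216}{3125}.$$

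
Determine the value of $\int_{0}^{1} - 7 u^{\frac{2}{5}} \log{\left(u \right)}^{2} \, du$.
$- \frac{250}{49}$

Consider the simpler parametrised integral
$$J(a) = \int_{0}^{1} - 7 u^{a} \, du = - \frac{7}{a + 1}.$$

Differentiating under the integral sign brings down a factor of $\ln u$:
$$\frac{dJ}{da} = \int_{0}^{1} - 7 u^{a} \log{\left(u \right)} \, du = \frac{7}{\left(a + 1\right)^{2}}.$$

Repeating twice in total — each differentiation brings down another $\ln u$ — gives
$$\frac{d^{2}J}{da^{2}} = \int_{0}^{1} - 7 u^{a} \log{\left(u \right)}^{2} \, du = - \frac{14}{\left(a + 1\right)^{3}},$$
and the integrand here is exactly the target integrand, so $I = - \frac{14}{\left(a + 1\right)^{3}}$.

Setting $a = \frac{2}{5}$:
$$I = - \frac{250}{49}.$$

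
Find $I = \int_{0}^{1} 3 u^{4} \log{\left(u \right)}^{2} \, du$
$\frac{6}{125}$

Begin with the known integral
$$J(a) = \int_{0}^{1} 3 u^{a} \, du = \frac{3}{a + 1}.$$

Differentiating under the integral sign brings down a factor of $\ln u$:
$$\frac{dJ}{da} = \int_{0}^{1} 3 u^{a} \log{\left(u \right)} \, du = - \frac{3}{\left(a + 1\right)^{2}}.$$

Repeating twice in total — each differentiation brings down another $\ln u$ — gives
$$\frac{d^{2}J}{da^{2}} = \int_{0}^{1} 3 u^{a} \log{\left(u \right)}^{2} \, du = \frac{6}{\left(a + 1\right)^{3}},$$
and the integrand here is exactly the target integrand, so $I = \frac{6}{\left(a + 1\right)^{3}}$.

Setting $a = 4$:
$$I = \frac{6}{125}.$$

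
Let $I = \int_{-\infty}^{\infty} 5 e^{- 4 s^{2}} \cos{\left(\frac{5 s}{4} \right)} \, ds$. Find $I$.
$\frac{5 \sqrt{\pi}}{2 e^{\frac{25}{256}}}$

Define $I(b) = \int_{-\infty}^{\infty} 5 e^{- 4 s^{2}} \cos{\left(b s \right)} \, ds$.

Differentiating under the integral sign,
$$I'(b) = \int_{-\infty}^{\infty} - 5 s e^{- 4 s^{2}} \sin{\left(b s \right)} \, ds.$$

Integrate $\int_{-\infty}^{\infty} s \sin(b s)\, e^{- 4 s^{2}}\, ds$ by parts with $u = \sin(b s)$ and $dv = s\, e^{- 4 s^{2}}\, ds$, giving $v = - \frac{e^{- 4 s^{2}}}{8}$. The boundary term vanishes and
$$\int_{-\infty}^{\infty} s \sin(b s)\, e^{- 4 s^{2}}\, ds = \frac{b}{8} \int_{-\infty}^{\infty} \cos(b s)\, e^{- 4 s^{2}}\, ds,$$
so $I'(b) = - \frac{b}{8}\, I(b)$.

This is a separable first-order ODE; solving with the initial condition $I(0) = \int_{-\infty}^{\infty} 5 e^{- 4 s^{2}}\,ds = \frac{5 \sqrt{\pi}}{2}$ gives
$$I(b) = \frac{5 \sqrt{\pi} e^{- \frac{b^{2}}{16}}}{2}.$$

Setting $b = \frac{5}{4}$:
$$I = \frac{5 \sqrt{\pi}}{2 e^{\frac{25}{256}}}.$$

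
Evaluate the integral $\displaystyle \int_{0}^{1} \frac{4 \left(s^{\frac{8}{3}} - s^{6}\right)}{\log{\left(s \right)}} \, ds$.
$- \log{\left(\frac{194481}{14641} \right)}$

Consider the one-parameter family: let $I(a) = \int_{0}^{1} \frac{4 \left(s^{\frac{8}{3}} - s^{a}\right)}{\log{\left(s \right)}} \, ds$.

Since $\dfrac{\partial}{\partial a}\,s^{a} = s^{a} \ln s$, the $\ln s$ in the denominator cancels and
$$\frac{dI}{da} = \int_{0}^{1} -4 s^{a} \, ds = -4 \left[\frac{s^{a+1}}{a+1}\right]_0^1 = - \frac{4}{a + 1}.$$

Integrating with respect to $a$ gives $I(a) = - \log{\left(\frac{81 \left(a + 1\right)^{4}}{14641} \right)} + C$.

At $a = \frac{8}{3}$ the integrand is identically $0$, so $I(\frac{8}{3}) = 0$. The closed form gives $0$, hence $C = 0$.

Setting $a = 6$:
$$I = - \log{\left(\frac{194481}{14641} \right)}.$$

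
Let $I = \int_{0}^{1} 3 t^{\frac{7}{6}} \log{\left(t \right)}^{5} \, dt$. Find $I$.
$- \frac{16796160}{4826809}$

Consider the simpler parametrised integral
$$J(a) = \int_{0}^{1} 3 t^{a} \, dt = \frac{3}{a + 1}.$$

Differentiating under the integral sign brings down a factor of $\ln t$:
$$\frac{dJ}{da} = \int_{0}^{1} 3 t^{a} \log{\left(t \right)} \, dt = - \frac{3}{\left(a + 1\right)^{2}}.$$

Repeating $5$ times in total — each differentiation brings down another $\ln t$ — gives
$$\frac{d^{5}J}{da^{5}} = \int_{0}^{1} 3 t^{a} \log{\left(t \right)}^{5} \, dt = - \frac{360}{\left(a + 1\right)^{6}},$$
and the integrand here is exactly the target integrand, so $I = - \frac{360}{\left(a + 1\right)^{6}}$.

Setting $a = \frac{7}{6}$:
$$I = - \frac{16796160}{4826809}.$$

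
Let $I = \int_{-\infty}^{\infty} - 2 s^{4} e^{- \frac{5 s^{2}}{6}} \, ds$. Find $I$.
$- \frac{54 \sqrt{30} \sqrt{\pi}}{125}$

Begin with the known integral
$$J(a) = \int_{-\infty}^{\infty} - 2 e^{- a s^{2}} \, ds = - \frac{2 \sqrt{\pi}}{\sqrt{a}}.$$

Differentiating under the integral sign brings down a factor of $(-s^2)$:
$$\frac{dJ}{da} = \int_{-\infty}^{\infty} 2 s^{2} e^{- a s^{2}} \, ds = \frac{\sqrt{\pi}}{a^{\frac{3}{2}}}.$$

Repeating twice in total — each differentiation brings down another $(-s^2)$ — gives
$$\frac{d^{2}J}{da^{2}} = \int_{-\infty}^{\infty} - 2 s^{4} e^{- a s^{2}} \, ds = - \frac{3 \sqrt{\pi}}{2 a^{\frac{5}{2}}},$$
and the integrand here is exactly the target integrand, so $I = - \frac{3 \sqrt{\pi}}{2 a^{\frac{5}{2}}}$.

Setting $a = \frac{5}{6}$:
$$I = - \frac{54 \sqrt{30} \sqrt{\pi}}{125}.$$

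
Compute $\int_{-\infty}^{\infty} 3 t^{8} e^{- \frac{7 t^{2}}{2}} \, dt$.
$\frac{45 \sqrt{14} \sqrt{\pi}}{2401}$

Consider the simpler parametrised integral
$$J(a) = \int_{-\infty}^{\infty} 3 e^{- a t^{2}} \, dt = \frac{3 \sqrt{\pi}}{\sqrt{a}}.$$

Differentiating under the integral sign brings down a factor of $(-t^2)$:
$$\frac{dJ}{da} = \int_{-\infty}^{\infty} - 3 t^{2} e^{- a t^{2}} \, dt = - \frac{3 \sqrt{\pi}}{2 a^{\frac{3}{2}}}.$$

Repeating $4$ times in total — each differentiation brings down another $(-t^2)$ — gives
$$\frac{d^{4}J}{da^{4}} = \int_{-\infty}^{\infty} 3 t^{8} e^{- a t^{2}} \, dt = \frac{315 \sqrt{\pi}}{16 a^{\frac{9}{2}}},$$
and the integrand here is exactly the target integrand, so $I = \frac{315 \sqrt{\pi}}{16 a^{\frac{9}{2}}}$.

Setting $a = \frac{7}{2}$:
$$I = \frac{45 \sqrt{14} \sqrt{\pi}}{2401}.$$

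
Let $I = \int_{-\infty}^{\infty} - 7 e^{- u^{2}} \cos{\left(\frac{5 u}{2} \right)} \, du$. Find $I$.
$- \frac{7 \sqrt{\pi}}{e^{\frac{25}{16}}}$

Let $b$ denote the cosine frequency and define $I(b) = \int_{-\infty}^{\infty} - 7 e^{- u^{2}} \cos{\left(b u \right)} \, du$.

Differentiating under the integral sign,
$$I'(b) = \int_{-\infty}^{\infty} 7 u e^{- u^{2}} \sin{\left(b u \right)} \, du.$$

Integrate $\int_{-\infty}^{\infty} u \sin(b u)\, e^{- u^{2}}\, du$ by parts with $w = \sin(b u)$ and $dv = u\, e^{- u^{2}}\, du$, giving $v = - \frac{e^{- u^{2}}}{2}$. The boundary term vanishes and
$$\int_{-\infty}^{\infty} u \sin(b u)\, e^{- u^{2}}\, du = \frac{b}{2} \int_{-\infty}^{\infty} \cos(b u)\, e^{- u^{2}}\, du,$$
so $I'(b) = - \frac{b}{2}\, I(b)$.

This is a separable first-order ODE; solving with the initial condition $I(0) = \int_{-\infty}^{\infty} - 7 e^{- u^{2}}\,du = - 7 \sqrt{\pi}$ gives
$$I(b) = - 7 \sqrt{\pi} e^{- \frac{b^{2}}{4}}.$$

Setting $b = \frac{5}{2}$:
$$I = - \frac{7 \sqrt{\pi}}{e^{\frac{25}{16}}}.$$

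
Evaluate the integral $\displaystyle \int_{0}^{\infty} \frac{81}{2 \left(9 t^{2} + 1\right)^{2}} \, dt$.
$\frac{27 \pi}{8}$

Start from the standard arctangent integral
$$J(a) = \int_{0}^{\infty} \frac{1}{2 \left(a^{2} + t^{2}\right)} \, dt = \frac{\pi}{4 a}.$$

Differentiating under the integral sign with respect to $a$,
$$\frac{dJ}{da} = \int_{0}^{\infty} - \frac{a}{\left(a^{2} + t^{2}\right)^{2}} \, dt = - \frac{\pi}{4 a^{2}},$$
so $\int_{0}^{\infty} \frac{1}{2 \left(a^{2} + t^{2}\right)^{2}} \, dt = \frac{\pi}{8 a^{3}}$.

Setting $a = \frac{1}{3}$:
$$I = \frac{27 \pi}{8}.$$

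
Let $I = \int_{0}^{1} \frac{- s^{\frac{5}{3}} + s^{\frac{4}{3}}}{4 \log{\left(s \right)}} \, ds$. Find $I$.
$\log{\left(\frac{\sqrt[4]{14}}{2} \right)}$

Introduce a parameter $a$ in the exponent: let $I(a) = \int_{0}^{1} \frac{s^{\frac{4}{3}} - s^{a}}{4 \log{\left(s \right)}} \, ds$.

Since $\dfrac{\partial}{\partial a}\,s^{a} = s^{a} \ln s$, the $\ln s$ in the denominator cancels and
$$\frac{dI}{da} = \int_{0}^{1} - \frac{1}{4} s^{a} \, ds = - \frac{1}{4} \left[\frac{s^{a+1}}{a+1}\right]_0^1 = - \frac{1}{4 a + 4}.$$

Integrating with respect to $a$ gives $I(a) = - \frac{\log{\left(a + 1 \right)}}{4} - \frac{\log{\left(3 \right)}}{4} + \frac{\log{\left(7 \right)}}{4} + C$.

At $a = \frac{4}{3}$ the integrand is identically $0$, so $I(\frac{4}{3}) = 0$. The closed form gives $0$, hence $C = 0$.

Setting $a = \frac{5}{3}$:
$$I = \log{\left(\frac{\sqrt[4]{14}}{2} \right)}.$$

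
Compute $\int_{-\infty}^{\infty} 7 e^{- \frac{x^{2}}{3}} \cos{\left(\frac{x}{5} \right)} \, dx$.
$\frac{7 \sqrt{3} \sqrt{\pi}}{e^{\frac{3}{100}}}$

Treat the cosine frequency as a parameter and define $I(b) = \int_{-\infty}^{\infty} 7 e^{- \frac{x^{2}}{3}} \cos{\left(b x \right)} \, dx$.

Differentiating under the integral sign,
$$I'(b) = \int_{-\infty}^{\infty} - 7 x e^{- \frac{x^{2}}{3}} \sin{\left(b x \right)} \, dx.$$

Integrate $\int_{-\infty}^{\infty} x \sin(b x)\, e^{- \frac{x^{2}}{3}}\, dx$ by parts with $u = \sin(b x)$ and $dv = x\, e^{- \frac{x^{2}}{3}}\, dx$, giving $v = - \frac{3 e^{- \frac{x^{2}}{3}}}{2}$. The boundary term vanishes and
$$\int_{-\infty}^{\infty} x \sin(b x)\, e^{- \frac{x^{2}}{3}}\, dx = \frac{3 b}{2} \int_{-\infty}^{\infty} \cos(b x)\, e^{- \frac{x^{2}}{3}}\, dx,$$
so $I'(b) = - \frac{3 b}{2}\, I(b)$.

This is a separable first-order ODE; solving with the initial condition $I(0) = \int_{-\infty}^{\infty} 7 e^{- \frac{x^{2}}{3}}\,dx = 7 \sqrt{3} \sqrt{\pi}$ gives
$$I(b) = 7 \sqrt{3} \sqrt{\pi} e^{- \frac{3 b^{2}}{4}}.$$

Setting $b = \frac{1}{5}$:
$$I = \frac{7 \sqrt{3} \sqrt{\pi}}{e^{\frac{3}{100}}}.$$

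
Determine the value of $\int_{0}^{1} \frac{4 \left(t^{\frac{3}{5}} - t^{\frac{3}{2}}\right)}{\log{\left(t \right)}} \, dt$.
$\log{\left(\frac{65536}{390625} \right)}$

Introduce a parameter $a$ in the exponent: let $I(a) = \int_{0}^{1} \frac{4 \left(- t^{\frac{3}{2}} + t^{a}\right)}{\log{\left(t \right)}} \, dt$.

Since $\dfrac{\partial}{\partial a}\,t^{a} = t^{a} \ln t$, the $\ln t$ in the denominator cancels and
$$\frac{dI}{da} = \int_{0}^{1} 4 t^{a} \, dt = 4 \left[\frac{t^{a+1}}{a+1}\right]_0^1 = \frac{4}{a + 1}.$$

Integrating with respect to $a$ gives $I(a) = \log{\left(\frac{16 \left(a + 1\right)^{4}}{625} \right)} + C$.

At $a = \frac{3}{2}$ the integrand is identically $0$, so $I(\frac{3}{2}) = 0$. The closed form gives $0$, hence $C = 0$.

Setting $a = \frac{3}{5}$:
$$I = \log{\left(\frac{65536}{390625} \right)}.$$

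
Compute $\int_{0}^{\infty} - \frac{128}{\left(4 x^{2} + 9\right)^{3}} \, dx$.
$- \frac{4 \pi}{81}$

Recall the elementary integral
$$J(a) = \int_{0}^{\infty} - \frac{2}{a^{2} + x^{2}} \, dx = - \frac{\pi}{a}.$$

Differentiating under the integral sign with respect to $a$,
$$\frac{dJ}{da} = \int_{0}^{\infty} \frac{4 a}{\left(a^{2} + x^{2}\right)^{2}} \, dx = \frac{\pi}{a^{2}},$$
so $\int_{0}^{\infty} - \frac{2}{\left(a^{2} + x^{2}\right)^{2}} \, dx = - \frac{\pi}{2 a^{3}}$.

Repeating — each differentiation of $1/(x^2+a^2)^j$ produces $-2ja/(x^2+a^2)^{j+1}$ — and dividing through by $-2ja$ at each step yields, after $2$ differentiations in total,
$$\int_{0}^{\infty} - \frac{2}{\left(a^{2} + x^{2}\right)^{3}} \, dx = - \frac{3 \pi}{8 a^{5}}.$$

Setting $a = \frac{3}{2}$:
$$I = - \frac{4 \pi}{81}.$$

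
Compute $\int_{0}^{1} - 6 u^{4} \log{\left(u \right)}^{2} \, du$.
$- \frac{12}{125}$

Consider the simpler parametrised integral
$$J(a) = \int_{0}^{1} - 6 u^{a} \, du = - \frac{6}{a + 1}.$$

Differentiating under the integral sign brings down a factor of $\ln u$:
$$\frac{dJ}{da} = \int_{0}^{1} - 6 u^{a} \log{\left(u \right)} \, du = \frac{6}{\left(a + 1\right)^{2}}.$$

Repeating twice in total — each differentiation brings down another $\ln u$ — gives
$$\frac{d^{2}J}{da^{2}} = \int_{0}^{1} - 6 u^{a} \log{\left(u \right)}^{2} \, du = - \frac{12}{\left(a + 1\right)^{3}},$$
and the integrand here is exactly the target integrand, so $I = - \frac{12}{\left(a + 1\right)^{3}}$.

Setting $a = 4$:
$$I = - \frac{12}{125}.$$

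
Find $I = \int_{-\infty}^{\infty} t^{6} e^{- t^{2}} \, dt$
$\frac{15 \sqrt{\pi}}{8}$

Begin with the known integral
$$J(a) = \int_{-\infty}^{\infty} e^{- a t^{2}} \, dt = \frac{\sqrt{\pi}}{\sqrt{a}}.$$

Differentiating under the integral sign brings down a factor of $(-t^2)$:
$$\frac{dJ}{da} = \int_{-\infty}^{\infty} - t^{2} e^{- a t^{2}} \, dt = - \frac{\sqrt{\pi}}{2 a^{\frac{3}{2}}}.$$

Repeating $3$ times in total — each differentiation brings down another $(-t^2)$ — gives
$$\frac{d^{3}J}{da^{3}} = \int_{-\infty}^{\infty} - t^{6} e^{- a t^{2}} \, dt = - \frac{15 \sqrt{\pi}}{8 a^{\frac{7}{2}}},$$
and the integrand here is $(-1)^{3}$ times the target integrand, so $I = (-1)^{3}\,\frac{d^{3}J}{da^{3}} = \frac{15 \sqrt{\pi}}{8 a^{\frac{7}{2}}}$.

Setting $a = 1$:
$$I = \frac{15 \sqrt{\pi}}{8}.$$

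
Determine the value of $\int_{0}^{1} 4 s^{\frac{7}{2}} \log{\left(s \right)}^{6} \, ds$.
$\frac{40960}{531441}$

Start from the elementary integral
$$J(a) = \int_{0}^{1} 4 s^{a} \, ds = \frac{4}{a + 1}.$$

Differentiating under the integral sign brings down a factor of $\ln s$:
$$\frac{dJ}{da} = \int_{0}^{1} 4 s^{a} \log{\left(s \right)} \, ds = - \frac{4}{\left(a + 1\right)^{2}}.$$

Repeating $6$ times in total — each differentiation brings down another $\ln s$ — gives
$$\frac{d^{6}J}{da^{6}} = \int_{0}^{1} 4 s^{a} \log{\left(s \right)}^{6} \, ds = \frac{2880}{\left(a + 1\right)^{7}},$$
and the integrand here is exactly the target integrand, so $I = \frac{2880}{\left(a + 1\right)^{7}}$.

Setting $a = \frac{7}{2}$:
$$I = \frac{40960}{531441}.$$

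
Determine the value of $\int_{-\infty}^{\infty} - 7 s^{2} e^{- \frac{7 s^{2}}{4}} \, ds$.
$- \frac{4 \sqrt{7} \sqrt{\pi}}{7}$

Start from the elementary integral
$$J(a) = \int_{-\infty}^{\infty} - 7 e^{- a s^{2}} \, ds = - \frac{7 \sqrt{\pi}}{\sqrt{a}}.$$

Differentiating under the integral sign brings down a factor of $(-s^2)$:
$$\frac{dJ}{da} = \int_{-\infty}^{\infty} 7 s^{2} e^{- a s^{2}} \, ds = \frac{7 \sqrt{\pi}}{2 a^{\frac{3}{2}}}.$$

The integral on the left is $-I$, so $I = - \frac{7 \sqrt{\pi}}{2 a^{\frac{3}{2}}}$.

Setting $a = \frac{7}{4}$:
$$I = - \frac{4 \sqrt{7} \sqrt{\pi}}{7}.$$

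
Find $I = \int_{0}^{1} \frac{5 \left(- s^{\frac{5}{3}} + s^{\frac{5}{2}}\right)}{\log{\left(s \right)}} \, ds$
$- \log{\left(\frac{1048576}{4084101} \right)}$

Introduce a parameter $a$ in the exponent: let $I(a) = \int_{0}^{1} \frac{5 \left(s^{\frac{5}{2}} - s^{a}\right)}{\log{\left(s \right)}} \, ds$.

Since $\dfrac{\partial}{\partial a}\,s^{a} = s^{a} \ln s$, the $\ln s$ in the denominator cancels and
$$\frac{dI}{da} = \int_{0}^{1} -5 s^{a} \, ds = -5 \left[\frac{s^{a+1}}{a+1}\right]_0^1 = - \frac{5}{a + 1}.$$

Integrating with respect to $a$ gives $I(a) = - \log{\left(\frac{32 \left(a + 1\right)^{5}}{16807} \right)} + C$.

At $a = \frac{5}{2}$ the integrand is identically $0$, so $I(\frac{5}{2}) = 0$. The closed form gives $0$, hence $C = 0$.

Setting $a = \frac{5}{3}$:
$$I = - \log{\left(\frac{1048576}{4084101} \right)}.$$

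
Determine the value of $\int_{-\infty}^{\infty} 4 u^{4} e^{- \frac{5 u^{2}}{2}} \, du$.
$\frac{12 \sqrt{10} \sqrt{\pi}}{125}$

Consider the simpler parametrised integral
$$J(a) = \int_{-\infty}^{\infty} 4 e^{- a u^{2}} \, du = \frac{4 \sqrt{\pi}}{\sqrt{a}}.$$

Differentiating under the integral sign brings down a factor of $(-u^2)$:
$$\frac{dJ}{da} = \int_{-\infty}^{\infty} - 4 u^{2} e^{- a u^{2}} \, du = - \frac{2 \sqrt{\pi}}{a^{\frac{3}{2}}}.$$

Repeating twice in total — each differentiation brings down another $(-u^2)$ — gives
$$\frac{d^{2}J}{da^{2}} = \int_{-\infty}^{\infty} 4 u^{4} e^{- a u^{2}} \, du = \frac{3 \sqrt{\pi}}{a^{\frac{5}{2}}},$$
and the integrand here is exactly the target integrand, so $I = \frac{3 \sqrt{\pi}}{a^{\frac{5}{2}}}$.

Setting $a = \frac{5}{2}$:
$$I = \frac{12 \sqrt{10} \sqrt{\pi}}{125}.$$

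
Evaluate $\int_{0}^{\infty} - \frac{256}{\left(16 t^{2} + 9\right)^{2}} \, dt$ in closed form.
$- \frac{16 \pi}{27}$

Start from the standard arctangent integral
$$J(a) = \int_{0}^{\infty} - \frac{1}{a^{2} + t^{2}} \, dt = - \frac{\pi}{2 a}.$$

Differentiating under the integral sign with respect to $a$,
$$\frac{dJ}{da} = \int_{0}^{\infty} \frac{2 a}{\left(a^{2} + t^{2}\right)^{2}} \, dt = \frac{\pi}{2 a^{2}},$$
so $\int_{0}^{\infty} - \frac{1}{\left(a^{2} + t^{2}\right)^{2}} \, dt = - \frac{\pi}{4 a^{3}}$.

Setting $a = \frac{3}{4}$:
$$I = - \frac{16 \pi}{27}.$$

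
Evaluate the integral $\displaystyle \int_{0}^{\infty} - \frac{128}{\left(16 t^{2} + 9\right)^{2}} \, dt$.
$- \frac{8 \pi}{27}$

Begin with the known result
$$J(a) = \int_{0}^{\infty} - \frac{1}{2 \left(a^{2} + t^{2}\right)} \, dt = - \frac{\pi}{4 a}.$$

Differentiating under the integral sign with respect to $a$,
$$\frac{dJ}{da} = \int_{0}^{\infty} \frac{a}{\left(a^{2} + t^{2}\right)^{2}} \, dt = \frac{\pi}{4 a^{2}},$$
so $\int_{0}^{\infty} - \frac{1}{2 \left(a^{2} + t^{2}\right)^{2}} \, dt = - \frac{\pi}{8 a^{3}}$.

Setting $a = \frac{3}{4}$:
$$I = - \frac{8 \pi}{27}.$$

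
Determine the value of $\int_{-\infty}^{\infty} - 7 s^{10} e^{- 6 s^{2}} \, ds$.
$- \frac{245 \sqrt{6} \sqrt{\pi}}{55296}$

Begin with the known integral
$$J(a) = \int_{-\infty}^{\infty} - 7 e^{- a s^{2}} \, ds = - \frac{7 \sqrt{\pi}}{\sqrt{a}}.$$

Differentiating under the integral sign brings down a factor of $(-s^2)$:
$$\frac{dJ}{da} = \int_{-\infty}^{\infty} 7 s^{2} e^{- a s^{2}} \, ds = \frac{7 \sqrt{\pi}}{2 a^{\frac{3}{2}}}.$$

Repeating $5$ times in total — each differentiation brings down another $(-s^2)$ — gives
$$\frac{d^{5}J}{da^{5}} = \int_{-\infty}^{\infty} 7 s^{10} e^{- a s^{2}} \, ds = \frac{6615 \sqrt{\pi}}{32 a^{\frac{11}{2}}},$$
and the integrand here is $(-1)^{5}$ times the target integrand, so $I = (-1)^{5}\,\frac{d^{5}J}{da^{5}} = - \frac{6615 \sqrt{\pi}}{32 a^{\frac{11}{2}}}$.

Setting $a = 6$:
$$I = - \frac{245 \sqrt{6} \sqrt{\pi}}{55296}.$$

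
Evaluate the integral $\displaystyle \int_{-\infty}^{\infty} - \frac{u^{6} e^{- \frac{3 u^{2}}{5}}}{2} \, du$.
$- \frac{625 \sqrt{15} \sqrt{\pi}}{432}$

Begin with the known integral
$$J(a) = \int_{-\infty}^{\infty} - \frac{e^{- a u^{2}}}{2} \, du = - \frac{\sqrt{\pi}}{2 \sqrt{a}}.$$

Differentiating under the integral sign brings down a factor of $(-u^2)$:
$$\frac{dJ}{da} = \int_{-\infty}^{\infty} \frac{u^{2} e^{- a u^{2}}}{2} \, du = \frac{\sqrt{\pi}}{4 a^{\frac{3}{2}}}.$$

Repeating $3$ times in total — each differentiation brings down another $(-u^2)$ — gives
$$\frac{d^{3}J}{da^{3}} = \int_{-\infty}^{\infty} \frac{u^{6} e^{- a u^{2}}}{2} \, du = \frac{15 \sqrt{\pi}}{16 a^{\frac{7}{2}}},$$
and the integrand here is $(-1)^{3}$ times the target integrand, so $I = (-1)^{3}\,\frac{d^{3}J}{da^{3}} = - \frac{15 \sqrt{\pi}}{16 a^{\frac{7}{2}}}$.

Setting $a = \frac{3}{5}$:
$$I = - \frac{625 \sqrt{15} \sqrt{\pi}}{432}.$$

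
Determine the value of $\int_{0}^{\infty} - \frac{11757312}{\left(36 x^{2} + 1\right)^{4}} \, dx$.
$- 306180 \pi$

Begin with the known result
$$J(a) = \int_{0}^{\infty} - \frac{7}{a^{2} + x^{2}} \, dx = - \frac{7 \pi}{2 a}.$$

Differentiating under the integral sign with respect to $a$,
$$\frac{dJ}{da} = \int_{0}^{\infty} \frac{14 a}{\left(a^{2} + x^{2}\right)^{2}} \, dx = \frac{7 \pi}{2 a^{2}},$$
so $\int_{0}^{\infty} - \frac{7}{\left(a^{2} + x^{2}\right)^{2}} \, dx = - \frac{7 \pi}{4 a^{3}}$.

Repeating — each differentiation of $1/(x^2+a^2)^j$ produces $-2ja/(x^2+a^2)^{j+1}$ — and dividing through by $-2ja$ at each step yields, after $3$ differentiations in total,
$$\int_{0}^{\infty} - \frac{7}{\left(a^{2} + x^{2}\right)^{4}} \, dx = - \frac{35 \pi}{32 a^{7}}.$$

Setting $a = \frac{1}{6}$:
$$I = - 306180 \pi.$$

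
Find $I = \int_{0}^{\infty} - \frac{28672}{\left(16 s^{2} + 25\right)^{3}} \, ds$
$- \frac{1344 \pi}{3125}$

Start from the standard arctangent integral
$$J(a) = \int_{0}^{\infty} - \frac{7}{a^{2} + s^{2}} \, ds = - \frac{7 \pi}{2 a}.$$

Differentiating under the integral sign with respect to $a$,
$$\frac{dJ}{da} = \int_{0}^{\infty} \frac{14 a}{\left(a^{2} + s^{2}\right)^{2}} \, ds = \frac{7 \pi}{2 a^{2}},$$
so $\int_{0}^{\infty} - \frac{7}{\left(a^{2} + s^{2}\right)^{2}} \, ds = - \frac{7 \pi}{4 a^{3}}$.

Repeating — each differentiation of $1/(s^2+a^2)^j$ produces $-2ja/(s^2+a^2)^{j+1}$ — and dividing through by $-2ja$ at each step yields, after $2$ differentiations in total,
$$\int_{0}^{\infty} - \frac{7}{\left(a^{2} + s^{2}\right)^{3}} \, ds = - \frac{21 \pi}{16 a^{5}}.$$

Setting $a = \frac{5}{4}$:
$$I = - \frac{1344 \pi}{3125}.$$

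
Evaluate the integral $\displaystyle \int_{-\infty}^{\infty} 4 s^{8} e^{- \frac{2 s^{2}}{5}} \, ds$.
$\frac{65625 \sqrt{10} \sqrt{\pi}}{128}$

Begin with the known integral
$$J(a) = \int_{-\infty}^{\infty} 4 e^{- a s^{2}} \, ds = \frac{4 \sqrt{\pi}}{\sqrt{a}}.$$

Differentiating under the integral sign brings down a factor of $(-s^2)$:
$$\frac{dJ}{da} = \int_{-\infty}^{\infty} - 4 s^{2} e^{- a s^{2}} \, ds = - \frac{2 \sqrt{\pi}}{a^{\frac{3}{2}}}.$$

Repeating $4$ times in total — each differentiation brings down another $(-s^2)$ — gives
$$\frac{d^{4}J}{da^{4}} = \int_{-\infty}^{\infty} 4 s^{8} e^{- a s^{2}} \, ds = \frac{105 \sqrt{\pi}}{4 a^{\frac{9}{2}}},$$
and the integrand here is exactly the target integrand, so $I = \frac{105 \sqrt{\pi}}{4 a^{\frac{9}{2}}}$.

Setting $a = \frac{2}{5}$:
$$I = \frac{65625 \sqrt{10} \sqrt{\pi}}{128}.$$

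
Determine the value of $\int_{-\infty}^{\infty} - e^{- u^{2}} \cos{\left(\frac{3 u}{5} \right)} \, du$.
$- \frac{\sqrt{\pi}}{e^{\frac{9}{100}}}$

Define $I(b) = \int_{-\infty}^{\infty} - e^{- u^{2}} \cos{\left(b u \right)} \, du$.

Differentiating under the integral sign,
$$I'(b) = \int_{-\infty}^{\infty} u e^{- u^{2}} \sin{\left(b u \right)} \, du.$$

Integrate $\int_{-\infty}^{\infty} u \sin(b u)\, e^{- u^{2}}\, du$ by parts with $w = \sin(b u)$ and $dv = u\, e^{- u^{2}}\, du$, giving $v = - \frac{e^{- u^{2}}}{2}$. The boundary term vanishes and
$$\int_{-\infty}^{\infty} u \sin(b u)\, e^{- u^{2}}\, du = \frac{b}{2} \int_{-\infty}^{\infty} \cos(b u)\, e^{- u^{2}}\, du,$$
so $I'(b) = - \frac{b}{2}\, I(b)$.

This is a separable first-order ODE; solving with the initial condition $I(0) = \int_{-\infty}^{\infty} - e^{- u^{2}}\,du = - \sqrt{\pi}$ gives
$$I(b) = - \sqrt{\pi} e^{- \frac{b^{2}}{4}}.$$

Setting $b = \frac{3}{5}$:
$$I = - \frac{\sqrt{\pi}}{e^{\frac{9}{100}}}.$$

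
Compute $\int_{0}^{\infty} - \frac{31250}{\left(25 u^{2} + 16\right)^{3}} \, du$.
$- \frac{9375 \pi}{8192}$

Begin with the known result
$$J(a) = \int_{0}^{\infty} - \frac{2}{a^{2} + u^{2}} \, du = - \frac{\pi}{a}.$$

Differentiating under the integral sign with respect to $a$,
$$\frac{dJ}{da} = \int_{0}^{\infty} \frac{4 a}{\left(a^{2} + u^{2}\right)^{2}} \, du = \frac{\pi}{a^{2}},$$
so $\int_{0}^{\infty} - \frac{2}{\left(a^{2} + u^{2}\right)^{2}} \, du = - \frac{\pi}{2 a^{3}}$.

Repeating — each differentiation of $1/(u^2+a^2)^j$ produces $-2ja/(u^2+a^2)^{j+1}$ — and dividing through by $-2ja$ at each step yields, after $2$ differentiations in total,
$$\int_{0}^{\infty} - \frac{2}{\left(a^{2} + u^{2}\right)^{3}} \, du = - \frac{3 \pi}{8 a^{5}}.$$

Setting $a = \frac{4}{5}$:
$$I = - \frac{9375 \pi}{8192}.$$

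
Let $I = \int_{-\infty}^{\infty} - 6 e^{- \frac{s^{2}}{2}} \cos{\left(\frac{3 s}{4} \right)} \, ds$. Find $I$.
$- \frac{6 \sqrt{2} \sqrt{\pi}}{e^{\frac{9}{32}}}$

Treat the cosine frequency as a parameter and define $I(b) = \int_{-\infty}^{\infty} - 6 e^{- \frac{s^{2}}{2}} \cos{\left(b s \right)} \, ds$.

Differentiating under the integral sign,
$$I'(b) = \int_{-\infty}^{\infty} 6 s e^{- \frac{s^{2}}{2}} \sin{\left(b s \right)} \, ds.$$

Integrate $\int_{-\infty}^{\infty} s \sin(b s)\, e^{- \frac{s^{2}}{2}}\, ds$ by parts with $u = \sin(b s)$ and $dv = s\, e^{- \frac{s^{2}}{2}}\, ds$, giving $v = - e^{- \frac{s^{2}}{2}}$. The boundary term vanishes and
$$\int_{-\infty}^{\infty} s \sin(b s)\, e^{- \frac{s^{2}}{2}}\, ds = b \int_{-\infty}^{\infty} \cos(b s)\, e^{- \frac{s^{2}}{2}}\, ds,$$
so $I'(b) = - b\, I(b)$.

This is a separable first-order ODE; solving with the initial condition $I(0) = \int_{-\infty}^{\infty} - 6 e^{- \frac{s^{2}}{2}}\,ds = - 6 \sqrt{2} \sqrt{\pi}$ gives
$$I(b) = - 6 \sqrt{2} \sqrt{\pi} e^{- \frac{b^{2}}{2}}.$$

Setting $b = \frac{3}{4}$:
$$I = - \frac{6 \sqrt{2} \sqrt{\pi}}{e^{\frac{9}{32}}}.$$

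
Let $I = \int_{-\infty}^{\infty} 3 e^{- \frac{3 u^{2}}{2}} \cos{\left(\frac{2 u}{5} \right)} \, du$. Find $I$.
$\frac{\sqrt{6} \sqrt{\pi}}{e^{\frac{2}{75}}}$

Define $I(b) = \int_{-\infty}^{\infty} 3 e^{- \frac{3 u^{2}}{2}} \cos{\left(b u \right)} \, du$.

Differentiating under the integral sign,
$$I'(b) = \int_{-\infty}^{\infty} - 3 u e^{- \frac{3 u^{2}}{2}} \sin{\left(b u \right)} \, du.$$

Integrate $\int_{-\infty}^{\infty} u \sin(b u)\, e^{- \frac{3 u^{2}}{2}}\, du$ by parts with $w = \sin(b u)$ and $dv = u\, e^{- \frac{3 u^{2}}{2}}\, du$, giving $v = - \frac{e^{- \frac{3 u^{2}}{2}}}{3}$. The boundary term vanishes and
$$\int_{-\infty}^{\infty} u \sin(b u)\, e^{- \frac{3 u^{2}}{2}}\, du = \frac{b}{3} \int_{-\infty}^{\infty} \cos(b u)\, e^{- \frac{3 u^{2}}{2}}\, du,$$
so $I'(b) = - \frac{b}{3}\, I(b)$.

This is a separable first-order ODE; solving with the initial condition $I(0) = \int_{-\infty}^{\infty} 3 e^{- \frac{3 u^{2}}{2}}\,du = \sqrt{6} \sqrt{\pi}$ gives
$$I(b) = \sqrt{6} \sqrt{\pi} e^{- \frac{b^{2}}{6}}.$$

Setting $b = \frac{2}{5}$:
$$I = \frac{\sqrt{6} \sqrt{\pi}}{e^{\frac{2}{75}}}.$$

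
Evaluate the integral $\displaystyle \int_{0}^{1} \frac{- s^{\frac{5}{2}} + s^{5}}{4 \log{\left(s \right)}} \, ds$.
$- \frac{\log{\left(7 \right)}}{4} + \frac{\log{\left(2 \right)}}{4} + \frac{\log{\left(6 \right)}}{4}$

Replace the exponent $5$ by a parameter $a$: let $I(a) = \int_{0}^{1} \frac{- s^{\frac{5}{2}} + s^{a}}{4 \log{\left(s \right)}} \, ds$.

Since $\dfrac{\partial}{\partial a}\,s^{a} = s^{a} \ln s$, the $\ln s$ in the denominator cancels and
$$\frac{dI}{da} = \int_{0}^{1} \frac{1}{4} s^{a} \, ds = \frac{1}{4} \left[\frac{s^{a+1}}{a+1}\right]_0^1 = \frac{1}{4 \left(a + 1\right)}.$$

Integrating with respect to $a$ gives $I(a) = \frac{\log{\left(a + 1 \right)}}{4} - \frac{\log{\left(7 \right)}}{4} + \frac{\log{\left(2 \right)}}{4} + C$.

At $a = \frac{5}{2}$ the integrand is identically $0$, so $I(\frac{5}{2}) = 0$. The closed form gives $0$, hence $C = 0$.

Setting $a = 5$:
$$I = - \frac{\log{\left(7 \right)}}{4} + \frac{\log{\left(2 \right)}}{4} + \frac{\log{\left(6 \right)}}{4}.$$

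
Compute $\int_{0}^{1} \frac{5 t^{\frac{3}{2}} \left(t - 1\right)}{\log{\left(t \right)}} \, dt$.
$- \log{\left(\frac{3125}{16807} \right)}$

Replace the exponent $\frac{3}{2}$ by a parameter $a$: let $I(a) = \int_{0}^{1} \frac{5 \left(t^{\frac{5}{2}} - t^{a}\right)}{\log{\left(t \right)}} \, dt$.

Since $\dfrac{\partial}{\partial a}\,t^{a} = t^{a} \ln t$, the $\ln t$ in the denominator cancels and
$$\frac{dI}{da} = \int_{0}^{1} -5 t^{a} \, dt = -5 \left[\frac{t^{a+1}}{a+1}\right]_0^1 = - \frac{5}{a + 1}.$$

Integrating with respect to $a$ gives $I(a) = - \log{\left(\frac{32 \left(a + 1\right)^{5}}{16807} \right)} + C$.

At $a = \frac{5}{2}$ the integrand is identically $0$, so $I(\frac{5}{2}) = 0$. The closed form gives $0$, hence $C = 0$.

Setting $a = \frac{3}{2}$:
$$I = - \log{\left(\frac{3125}{16807} \right)}.$$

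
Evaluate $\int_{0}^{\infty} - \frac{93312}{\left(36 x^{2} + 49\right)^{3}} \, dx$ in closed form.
$- \frac{2916 \pi}{16807}$

Begin with the known result
$$J(a) = \int_{0}^{\infty} - \frac{2}{a^{2} + x^{2}} \, dx = - \frac{\pi}{a}.$$

Differentiating under the integral sign with respect to $a$,
$$\frac{dJ}{da} = \int_{0}^{\infty} \frac{4 a}{\left(a^{2} + x^{2}\right)^{2}} \, dx = \frac{\pi}{a^{2}},$$
so $\int_{0}^{\infty} - \frac{2}{\left(a^{2} + x^{2}\right)^{2}} \, dx = - \frac{\pi}{2 a^{3}}$.

Repeating — each differentiation of $1/(x^2+a^2)^j$ produces $-2ja/(x^2+a^2)^{j+1}$ — and dividing through by $-2ja$ at each step yields, after $2$ differentiations in total,
$$\int_{0}^{\infty} - \frac{2}{\left(a^{2} + x^{2}\right)^{3}} \, dx = - \frac{3 \pi}{8 a^{5}}.$$

Setting $a = \frac{7}{6}$:
$$I = - \frac{2916 \pi}{16807}.$$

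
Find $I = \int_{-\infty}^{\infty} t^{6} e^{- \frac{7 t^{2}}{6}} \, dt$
$\frac{405 \sqrt{42} \sqrt{\pi}}{2401}$

Consider the simpler parametrised integral
$$J(a) = \int_{-\infty}^{\infty} e^{- a t^{2}} \, dt = \frac{\sqrt{\pi}}{\sqrt{a}}.$$

Differentiating under the integral sign brings down a factor of $(-t^2)$:
$$\frac{dJ}{da} = \int_{-\infty}^{\infty} - t^{2} e^{- a t^{2}} \, dt = - \frac{\sqrt{\pi}}{2 a^{\frac{3}{2}}}.$$

Repeating $3$ times in total — each differentiation brings down another $(-t^2)$ — gives
$$\frac{d^{3}J}{da^{3}} = \int_{-\infty}^{\infty} - t^{6} e^{- a t^{2}} \, dt = - \frac{15 \sqrt{\pi}}{8 a^{\frac{7}{2}}},$$
and the integrand here is $(-1)^{3}$ times the target integrand, so $I = (-1)^{3}\,\frac{d^{3}J}{da^{3}} = \frac{15 \sqrt{\pi}}{8 a^{\frac{7}{2}}}$.

Setting $a = \frac{7}{6}$:
$$I = \frac{405 \sqrt{42} \sqrt{\pi}}{2401}.$$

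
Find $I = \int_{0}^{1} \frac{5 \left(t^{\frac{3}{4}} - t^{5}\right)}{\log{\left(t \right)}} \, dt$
$\log{\left(\frac{16807}{7962624} \right)}$

Replace the exponent $\frac{3}{4}$ by a parameter $a$: let $I(a) = \int_{0}^{1} \frac{5 \left(- t^{5} + t^{a}\right)}{\log{\left(t \right)}} \, dt$.

Since $\dfrac{\partial}{\partial a}\,t^{a} = t^{a} \ln t$, the $\ln t$ in the denominator cancels and
$$\frac{dI}{da} = \int_{0}^{1} 5 t^{a} \, dt = 5 \left[\frac{t^{a+1}}{a+1}\right]_0^1 = \frac{5}{a + 1}.$$

Integrating with respect to $a$ gives $I(a) = \log{\left(\frac{\left(a + 1\right)^{5}}{7776} \right)} + C$.

At $a = 5$ the integrand is identically $0$, so $I(5) = 0$. The closed form gives $0$, hence $C = 0$.

Setting $a = \frac{3}{4}$:
$$I = \log{\left(\frac{16807}{7962624} \right)}.$$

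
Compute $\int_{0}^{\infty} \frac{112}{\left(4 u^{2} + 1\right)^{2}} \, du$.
$14 \pi$

Start from the standard arctangent integral
$$J(a) = \int_{0}^{\infty} \frac{7}{a^{2} + u^{2}} \, du = \frac{7 \pi}{2 a}.$$

Differentiating under the integral sign with respect to $a$,
$$\frac{dJ}{da} = \int_{0}^{\infty} - \frac{14 a}{\left(a^{2} + u^{2}\right)^{2}} \, du = - \frac{7 \pi}{2 a^{2}},$$
so $\int_{0}^{\infty} \frac{7}{\left(a^{2} + u^{2}\right)^{2}} \, du = \frac{7 \pi}{4 a^{3}}$.

Setting $a = \frac{1}{2}$:
$$I = 14 \pi.$$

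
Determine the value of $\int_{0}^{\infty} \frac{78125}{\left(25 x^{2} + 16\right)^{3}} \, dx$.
$\frac{46875 \pi}{16384}$

Recall the elementary integral
$$J(a) = \int_{0}^{\infty} \frac{5}{a^{2} + x^{2}} \, dx = \frac{5 \pi}{2 a}.$$

Differentiating under the integral sign with respect to $a$,
$$\frac{dJ}{da} = \int_{0}^{\infty} - \frac{10 a}{\left(a^{2} + x^{2}\right)^{2}} \, dx = - \frac{5 \pi}{2 a^{2}},$$
so $\int_{0}^{\infty} \frac{5}{\left(a^{2} + x^{2}\right)^{2}} \, dx = \frac{5 \pi}{4 a^{3}}$.

Repeating — each differentiation of $1/(x^2+a^2)^j$ produces $-2ja/(x^2+a^2)^{j+1}$ — and dividing through by $-2ja$ at each step yields, after $2$ differentiations in total,
$$\int_{0}^{\infty} \frac{5}{\left(a^{2} + x^{2}\right)^{3}} \, dx = \frac{15 \pi}{16 a^{5}}.$$

Setting $a = \frac{4}{5}$:
$$I = \frac{46875 \pi}{16384}.$$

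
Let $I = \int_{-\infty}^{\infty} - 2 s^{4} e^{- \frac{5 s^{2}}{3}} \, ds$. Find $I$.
$- \frac{27 \sqrt{15} \sqrt{\pi}}{250}$

Begin with the known integral
$$J(a) = \int_{-\infty}^{\infty} - 2 e^{- a s^{2}} \, ds = - \frac{2 \sqrt{\pi}}{\sqrt{a}}.$$

Differentiating under the integral sign brings down a factor of $(-s^2)$:
$$\frac{dJ}{da} = \int_{-\infty}^{\infty} 2 s^{2} e^{- a s^{2}} \, ds = \frac{\sqrt{\pi}}{a^{\frac{3}{2}}}.$$

Repeating twice in total — each differentiation brings down another $(-s^2)$ — gives
$$\frac{d^{2}J}{da^{2}} = \int_{-\infty}^{\infty} - 2 s^{4} e^{- a s^{2}} \, ds = - \frac{3 \sqrt{\pi}}{2 a^{\frac{5}{2}}},$$
and the integrand here is exactly the target integrand, so $I = - \frac{3 \sqrt{\pi}}{2 a^{\frac{5}{2}}}$.

Setting $a = \frac{5}{3}$:
$$I = - \frac{27 \sqrt{15} \sqrt{\pi}}{250}.$$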